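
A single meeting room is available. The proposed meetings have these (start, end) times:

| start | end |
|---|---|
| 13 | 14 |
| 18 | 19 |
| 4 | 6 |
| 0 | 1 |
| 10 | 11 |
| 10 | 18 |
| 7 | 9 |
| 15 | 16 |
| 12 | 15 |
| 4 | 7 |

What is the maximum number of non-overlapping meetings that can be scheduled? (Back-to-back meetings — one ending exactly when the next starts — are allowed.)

7

Order by finish time; keep every interval that doesn't clash with the previous kept one.
Sorted by end: (0,1)  (4,6)  (4,7)  (7,9)  (10,11)  (13,14)  (12,15)  (15,16)  (10,18)  (18,19)
take (0,1); take (4,6); skip (4,7); take (7,9); take (10,11); take (13,14); take (15,16); skip (10,18); take (18,19).
Selected 7 meetings.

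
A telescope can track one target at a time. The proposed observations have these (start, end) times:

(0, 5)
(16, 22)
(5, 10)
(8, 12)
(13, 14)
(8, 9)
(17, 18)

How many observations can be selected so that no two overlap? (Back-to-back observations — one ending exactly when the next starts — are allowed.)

4

Order by finish time; keep every interval that doesn't clash with the previous kept one.
Sorted by end: (0,5)  (8,9)  (5,10)  (8,12)  (13,14)  (17,18)  (16,22)
take (0,5); take (8,9); take (13,14); take (17,18).
Selected 4 observations.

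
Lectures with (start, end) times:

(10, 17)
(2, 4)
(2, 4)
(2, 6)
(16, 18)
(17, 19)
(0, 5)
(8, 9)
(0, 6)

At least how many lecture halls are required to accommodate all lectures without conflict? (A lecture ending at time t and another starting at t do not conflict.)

starts: [0, 0, 2, 2, 2, 8, 10, 16, 17]
ends:   [4, 4, 5, 6, 6, 9, 17, 18, 19]
s0→1 s0→2 s2→3 s2→4 s2→5  — peak 5.

5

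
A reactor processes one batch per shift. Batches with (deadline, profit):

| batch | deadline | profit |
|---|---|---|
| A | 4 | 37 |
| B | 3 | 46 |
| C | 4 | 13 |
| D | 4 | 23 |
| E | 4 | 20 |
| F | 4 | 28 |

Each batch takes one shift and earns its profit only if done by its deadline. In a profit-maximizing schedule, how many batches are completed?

4

Profit order: B=46 A=37 F=28 D=23 E=20 C=13
Assign: B→slot 3, A→slot 4, F→slot 2, D→slot 1, E skipped, C skipped.
Slots: [1:D] [2:F] [3:B] [4:A]
4 of 6 scheduled.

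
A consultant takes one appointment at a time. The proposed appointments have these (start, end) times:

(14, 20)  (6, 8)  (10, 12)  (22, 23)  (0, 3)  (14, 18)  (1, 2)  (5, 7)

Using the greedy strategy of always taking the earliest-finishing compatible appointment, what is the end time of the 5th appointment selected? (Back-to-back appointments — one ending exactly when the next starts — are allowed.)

23

Sort by end time and greedily take each interval whose start is ≥ the last chosen end.
Sorted by end: (1,2)  (0,3)  (5,7)  (6,8)  (10,12)  (14,18)  (14,20)  (22,23)
take (1,2); take (5,7); take (10,12); take (14,18); take (22,23).
Selected: (1,2) (5,7) (10,12) (14,18) (22,23)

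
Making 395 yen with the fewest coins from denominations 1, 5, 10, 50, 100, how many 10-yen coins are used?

395 = 3×100 + 1×50 + 4×10 + 1×5
Count of 10: 4

4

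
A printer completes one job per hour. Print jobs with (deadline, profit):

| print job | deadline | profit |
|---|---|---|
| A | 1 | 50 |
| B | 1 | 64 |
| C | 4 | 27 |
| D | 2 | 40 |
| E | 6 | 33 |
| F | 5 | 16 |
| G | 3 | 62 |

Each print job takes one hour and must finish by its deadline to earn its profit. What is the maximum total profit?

Take jobs in profit order; each goes to the latest open slot no later than its deadline.
By profit: B(d1,64), G(d3,62), A(d1,50), D(d2,40), E(d6,33), C(d4,27), F(d5,16)
B→slot 1; G→slot 3; A skipped; D→slot 2; E→slot 6; C→slot 4; F→slot 5.
Profit = 64 + 40 + 62 + 27 + 16 + 33 = 242

242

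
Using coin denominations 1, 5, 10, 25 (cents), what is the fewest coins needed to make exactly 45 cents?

3

Use the largest denomination that fits, subtract, and repeat.
45 − 1×25→20 − 2×10→0
Total coins = 1 + 2 = 3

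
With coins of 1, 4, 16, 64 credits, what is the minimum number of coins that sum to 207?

Use the largest denomination that fits, subtract, and repeat.
207 = 3×64 + 3×4 + 3×1
Total coins = 3 + 3 + 3 = 9

9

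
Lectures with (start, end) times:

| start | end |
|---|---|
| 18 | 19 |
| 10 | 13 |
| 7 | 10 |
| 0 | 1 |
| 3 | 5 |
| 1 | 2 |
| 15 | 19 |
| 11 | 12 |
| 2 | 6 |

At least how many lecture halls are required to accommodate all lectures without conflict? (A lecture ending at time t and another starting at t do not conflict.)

The answer is the maximum number of intervals overlapping at any instant.
starts: [0, 1, 2, 3, 7, 10, 11, 15, 18]
ends:   [1, 2, 5, 6, 10, 12, 13, 19, 19]
s0→1 e1→0 s1→1 e2→0 s2→1 s3→2  — peak 2.

2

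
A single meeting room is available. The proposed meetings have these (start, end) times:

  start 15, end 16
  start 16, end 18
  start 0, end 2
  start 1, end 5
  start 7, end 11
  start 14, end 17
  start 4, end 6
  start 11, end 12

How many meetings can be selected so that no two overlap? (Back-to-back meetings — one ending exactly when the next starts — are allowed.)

6

Greedy by earliest finish: after sorting by end time, pick each interval compatible with the last pick.
By end time: (0,2), (1,5), (4,6), (7,11), (11,12), (15,16), (14,17), (16,18).
Pick (0,2); next start ≥ 2 → (4,6); next start ≥ 6 → (7,11); next start ≥ 11 → (11,12); next start ≥ 12 → (15,16); next start ≥ 16 → (16,18).
Selected 6 meetings.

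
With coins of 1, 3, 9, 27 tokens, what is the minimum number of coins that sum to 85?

5

Greedy: take as many of the largest coin as possible, then repeat with the remainder.
85 − 3×27→4 − 1×3→1 − 1×1→0
Total coins = 3 + 1 + 1 = 5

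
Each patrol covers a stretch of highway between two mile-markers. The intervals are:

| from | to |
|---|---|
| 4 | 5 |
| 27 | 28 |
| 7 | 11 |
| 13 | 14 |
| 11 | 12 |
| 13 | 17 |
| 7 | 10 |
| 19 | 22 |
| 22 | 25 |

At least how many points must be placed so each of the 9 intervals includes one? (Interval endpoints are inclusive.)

6

Sort by right endpoint; whenever an interval is uncovered, place a point at its right end.
Sorted: [4,5] [7,10] [7,11] [11,12] [13,14] [13,17] [19,22] [22,25] [27,28]
{[4,5]} hit by 5; {[7,10],[7,11]} hit by 10; {[11,12]} hit by 12; {[13,14],[13,17]} hit by 14; {[19,22],[22,25]} hit by 22; {[27,28]} hit by 28.
Points: 5, 10, 12, 14, 22, 28 (6 total).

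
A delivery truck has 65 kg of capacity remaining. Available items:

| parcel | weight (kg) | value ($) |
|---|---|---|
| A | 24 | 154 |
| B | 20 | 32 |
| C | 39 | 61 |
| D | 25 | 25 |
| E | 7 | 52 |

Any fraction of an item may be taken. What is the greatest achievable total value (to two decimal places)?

259.90

Greedy by value/weight ratio, highest first.
Ratios (sorted): E 7.43, A 6.42, B 1.60, C 1.56, D 1.00
take E (7 @ 52); take A (24 @ 154); take B (20 @ 32); take 14/39 of C → 21.90. Capacity used 65/65.
Total value = 259.90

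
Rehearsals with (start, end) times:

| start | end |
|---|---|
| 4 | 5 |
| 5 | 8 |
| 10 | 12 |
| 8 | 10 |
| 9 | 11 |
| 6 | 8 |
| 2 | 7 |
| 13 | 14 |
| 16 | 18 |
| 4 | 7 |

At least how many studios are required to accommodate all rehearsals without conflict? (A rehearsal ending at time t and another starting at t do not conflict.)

4

The answer is the maximum number of intervals overlapping at any instant.
starts: [2, 4, 4, 5, 6, 8, 9, 10, 13, 16]
ends:   [5, 7, 7, 8, 8, 10, 11, 12, 14, 18]
s2→1 s4→2 s4→3 e5→2 s5→3 s6→4  — peak 4.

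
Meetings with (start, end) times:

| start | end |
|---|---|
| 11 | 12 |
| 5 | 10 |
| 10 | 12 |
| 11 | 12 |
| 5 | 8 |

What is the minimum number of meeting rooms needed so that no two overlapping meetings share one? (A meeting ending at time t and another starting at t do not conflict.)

3

starts: [5, 5, 10, 11, 11]
ends:   [8, 10, 12, 12, 12]
s5→1 s5→2 e8→1 e10→0 s10→1 s11→2 s11→3  — peak 3.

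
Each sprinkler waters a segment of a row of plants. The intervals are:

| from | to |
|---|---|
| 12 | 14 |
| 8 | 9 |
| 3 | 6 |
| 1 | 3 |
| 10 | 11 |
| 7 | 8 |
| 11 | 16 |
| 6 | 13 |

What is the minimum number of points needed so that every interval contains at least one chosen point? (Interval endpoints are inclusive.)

4

By right end: [1,3]  [3,6]  [7,8]  [8,9]  [10,11]  [6,13]  [12,14]  [11,16]
[1,3] uncovered → point at 3; [7,8] uncovered → point at 8; [10,11] uncovered → point at 11; [12,14] uncovered → point at 14.
Points: 3, 8, 11, 14 (4 total).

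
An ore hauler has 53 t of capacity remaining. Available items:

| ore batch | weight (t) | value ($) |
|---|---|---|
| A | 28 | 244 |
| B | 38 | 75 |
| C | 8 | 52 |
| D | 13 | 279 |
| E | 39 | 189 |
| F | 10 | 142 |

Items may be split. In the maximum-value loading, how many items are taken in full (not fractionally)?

Sort by value per unit weight and fill in that order.
Order: D (279/13=21.46) > F (142/10=14.20) > A (244/28=8.71) > C (52/8=6.50) > E (189/39=4.85) > B (75/38=1.97)
Fill: take D (13 @ 279) → take F (10 @ 142) → take A (28 @ 244) → take 2/8 of C → 13.00; 53/53 used.
3 item(s) taken whole; one partial (take 2/8 of C).

3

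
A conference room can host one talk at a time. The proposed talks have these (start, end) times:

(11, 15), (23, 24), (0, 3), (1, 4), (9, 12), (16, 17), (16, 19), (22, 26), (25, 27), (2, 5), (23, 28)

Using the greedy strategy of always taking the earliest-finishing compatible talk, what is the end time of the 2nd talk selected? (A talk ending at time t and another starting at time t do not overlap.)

Order by finish time; keep every interval that doesn't clash with the previous kept one.
Sorted by end: (0,3)  (1,4)  (2,5)  (9,12)  (11,15)  (16,17)  (16,19)  (23,24)  (22,26)  (25,27)  (23,28)
take (0,3); take (9,12); skip (11,15); take (16,17); take (23,24); take (25,27).
Selected: (0,3) (9,12) (16,17) (23,24) (25,27)

12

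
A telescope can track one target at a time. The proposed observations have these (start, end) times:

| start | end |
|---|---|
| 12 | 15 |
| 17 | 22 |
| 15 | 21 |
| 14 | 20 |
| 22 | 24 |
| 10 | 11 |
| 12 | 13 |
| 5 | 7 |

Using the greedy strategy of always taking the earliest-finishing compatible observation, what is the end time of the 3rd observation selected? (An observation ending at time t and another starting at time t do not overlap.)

13

Greedy by earliest finish: after sorting by end time, pick each interval compatible with the last pick.
Sorted by end: (5,7)  (10,11)  (12,13)  (12,15)  (14,20)  (15,21)  (17,22)  (22,24)
take (5,7); take (10,11); take (12,13); take (14,20); take (22,24).
Selected: (5,7) (10,11) (12,13) (14,20) (22,24)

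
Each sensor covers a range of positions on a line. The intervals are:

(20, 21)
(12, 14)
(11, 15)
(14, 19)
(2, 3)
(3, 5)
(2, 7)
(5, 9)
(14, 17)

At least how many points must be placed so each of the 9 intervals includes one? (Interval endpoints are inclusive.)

4

Process intervals by earliest right end; each time one isn't hit yet, stab at its right endpoint.
By right end: [2,3]  [3,5]  [2,7]  [5,9]  [12,14]  [11,15]  [14,17]  [14,19]  [20,21]
[2,3] uncovered → point at 3; [5,9] uncovered → point at 9; [12,14] uncovered → point at 14; [20,21] uncovered → point at 21.
Points: 3, 9, 14, 21 (4 total).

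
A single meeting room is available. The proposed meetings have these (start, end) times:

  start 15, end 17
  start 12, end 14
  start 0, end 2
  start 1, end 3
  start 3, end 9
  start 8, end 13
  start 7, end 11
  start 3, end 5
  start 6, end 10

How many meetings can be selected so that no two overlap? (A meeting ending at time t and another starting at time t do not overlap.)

Sorted by end: (0,2)  (1,3)  (3,5)  (3,9)  (6,10)  (7,11)  (8,13)  (12,14)  (15,17)
take (0,2); take (3,5); skip (3,9); take (6,10); skip (8,13); take (12,14); take (15,17).
Selected 5 meetings.

5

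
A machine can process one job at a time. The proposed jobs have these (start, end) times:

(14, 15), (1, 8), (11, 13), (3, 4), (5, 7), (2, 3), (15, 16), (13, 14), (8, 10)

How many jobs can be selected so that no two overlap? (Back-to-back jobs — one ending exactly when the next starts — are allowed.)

Sort by end time and greedily take each interval whose start is ≥ the last chosen end.
Sorted by end: (2,3)  (3,4)  (5,7)  (1,8)  (8,10)  (11,13)  (13,14)  (14,15)  (15,16)
take (2,3); take (3,4); take (5,7); skip (1,8); take (8,10); take (11,13); take (13,14); take (14,15); take (15,16).
Selected 8 jobs.

8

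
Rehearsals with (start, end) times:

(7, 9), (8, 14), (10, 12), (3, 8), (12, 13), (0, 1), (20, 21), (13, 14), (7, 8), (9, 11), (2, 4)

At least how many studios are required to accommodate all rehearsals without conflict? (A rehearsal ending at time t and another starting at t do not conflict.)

3

Count concurrent intervals with a sweep; the peak is the room count.
Events (time:±→running): 0:+→1 1:-→0 2:+→1 3:+→2 4:-→1 7:+→2 7:+→3 … peak 3.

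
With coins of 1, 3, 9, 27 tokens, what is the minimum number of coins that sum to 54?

Use the largest denomination that fits, subtract, and repeat.
54 − 2×27→0
Total coins = 2 = 2

2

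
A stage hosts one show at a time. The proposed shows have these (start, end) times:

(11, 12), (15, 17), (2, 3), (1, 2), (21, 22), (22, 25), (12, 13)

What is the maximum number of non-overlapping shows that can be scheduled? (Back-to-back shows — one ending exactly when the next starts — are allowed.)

Greedy by earliest finish: after sorting by end time, pick each interval compatible with the last pick.
Sorted by end: (1,2)  (2,3)  (11,12)  (12,13)  (15,17)  (21,22)  (22,25)
take (1,2); take (2,3); take (11,12); take (12,13); take (15,17); take (21,22); take (22,25).
Selected 7 shows.

7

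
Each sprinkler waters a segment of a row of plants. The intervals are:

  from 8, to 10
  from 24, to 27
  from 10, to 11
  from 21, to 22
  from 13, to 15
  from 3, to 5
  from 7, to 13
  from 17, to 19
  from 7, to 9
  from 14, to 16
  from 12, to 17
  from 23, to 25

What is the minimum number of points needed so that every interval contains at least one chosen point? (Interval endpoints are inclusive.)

7

Sorted: [3,5] [7,9] [8,10] [10,11] [7,13] [13,15] [14,16] [12,17] [17,19] [21,22] [23,25] [24,27]
{[3,5]} hit by 5; {[7,9],[8,10]} hit by 9; {[10,11],[7,13]} hit by 11; {[13,15],[14,16],[12,17]} hit by 15; {[17,19]} hit by 19; {[21,22]} hit by 22; {[23,25],[24,27]} hit by 25.
Points: 5, 9, 11, 15, 19, 22, 25 (7 total).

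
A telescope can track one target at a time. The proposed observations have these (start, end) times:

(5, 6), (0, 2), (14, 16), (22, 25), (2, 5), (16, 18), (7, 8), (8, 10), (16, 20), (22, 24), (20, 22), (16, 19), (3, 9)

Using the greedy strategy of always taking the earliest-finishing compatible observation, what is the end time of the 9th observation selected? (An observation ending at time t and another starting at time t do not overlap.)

24

Order by finish time; keep every interval that doesn't clash with the previous kept one.
Sorted by end: (0,2)  (2,5)  (5,6)  (7,8)  (3,9)  (8,10)  (14,16)  (16,18)  (16,19)  (16,20)  (20,22)  (22,24)  (22,25)
take (0,2); take (2,5); take (5,6); take (7,8); skip (3,9); take (8,10); take (14,16); take (16,18); skip (16,19); take (20,22); take (22,24); skip (22,25).
Selected: (0,2) (2,5) (5,6) (7,8) (8,10) (14,16) (16,18) (20,22) (22,24)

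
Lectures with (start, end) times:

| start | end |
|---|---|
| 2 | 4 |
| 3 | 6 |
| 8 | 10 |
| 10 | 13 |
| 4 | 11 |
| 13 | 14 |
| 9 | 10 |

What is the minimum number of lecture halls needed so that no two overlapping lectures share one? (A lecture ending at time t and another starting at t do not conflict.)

starts: [2, 3, 4, 8, 9, 10, 13]
ends:   [4, 6, 10, 10, 11, 13, 14]
s2→1 s3→2 e4→1 s4→2 e6→1 s8→2 s9→3  — peak 3.

3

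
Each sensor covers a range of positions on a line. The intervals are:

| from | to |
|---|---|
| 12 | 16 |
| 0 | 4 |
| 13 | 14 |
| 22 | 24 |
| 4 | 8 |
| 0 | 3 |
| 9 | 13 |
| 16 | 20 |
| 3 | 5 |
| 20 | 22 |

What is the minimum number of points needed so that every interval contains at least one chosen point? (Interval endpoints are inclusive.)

Sort by right endpoint; whenever an interval is uncovered, place a point at its right end.
Sorted: [0,3] [0,4] [3,5] [4,8] [9,13] [13,14] [12,16] [16,20] [20,22] [22,24]
{[0,3],[0,4],[3,5]} hit by 3; {[4,8]} hit by 8; {[9,13],[13,14],[12,16]} hit by 13; {[16,20],[20,22]} hit by 20; {[22,24]} hit by 24.
Points: 3, 8, 13, 20, 24 (5 total).

5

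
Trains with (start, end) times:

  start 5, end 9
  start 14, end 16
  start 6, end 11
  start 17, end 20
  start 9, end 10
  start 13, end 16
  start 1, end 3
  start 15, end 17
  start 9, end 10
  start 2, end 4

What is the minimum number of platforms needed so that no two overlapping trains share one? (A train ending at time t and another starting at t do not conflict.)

3

The answer is the maximum number of intervals overlapping at any instant.
Events (time:±→running): 1:+→1 2:+→2 3:-→1 4:-→0 5:+→1 6:+→2 9:-→1 9:+→2 9:+→3 … peak 3.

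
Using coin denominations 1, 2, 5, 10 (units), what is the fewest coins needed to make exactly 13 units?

13 = 1×10 + 1×2 + 1×1
Total coins = 1 + 1 + 1 = 3

3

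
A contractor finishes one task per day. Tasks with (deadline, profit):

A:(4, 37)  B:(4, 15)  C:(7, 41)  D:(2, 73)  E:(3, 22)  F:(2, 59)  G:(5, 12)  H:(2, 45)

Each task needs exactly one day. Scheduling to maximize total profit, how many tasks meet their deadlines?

6

Sort by profit descending; place each in the latest free slot ≤ its deadline.
Profit order: D=73 F=59 H=45 C=41 A=37 E=22 B=15 G=12
Assign: D→slot 2, F→slot 1, H skipped, C→slot 7, A→slot 4, E→slot 3, B skipped, G→slot 5.
Slots: [1:F] [2:D] [3:E] [4:A] [5:G] [7:C]
6 of 8 scheduled.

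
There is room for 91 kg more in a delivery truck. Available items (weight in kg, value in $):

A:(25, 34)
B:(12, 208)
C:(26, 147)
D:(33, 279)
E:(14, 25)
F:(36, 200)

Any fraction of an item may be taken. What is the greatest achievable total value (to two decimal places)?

Sort by value per unit weight and fill in that order.
Ratios (sorted): B 17.33, D 8.45, C 5.65, F 5.56, E 1.79, A 1.36
take B (12 @ 208); take D (33 @ 279); take C (26 @ 147); take 20/36 of F → 111.11. Capacity used 91/91.
Total value = 745.11

745.11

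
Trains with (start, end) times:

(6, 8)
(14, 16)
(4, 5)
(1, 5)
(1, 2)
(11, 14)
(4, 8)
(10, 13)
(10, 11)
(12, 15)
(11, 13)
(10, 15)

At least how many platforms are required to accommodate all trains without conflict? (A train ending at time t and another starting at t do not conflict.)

5

The answer is the maximum number of intervals overlapping at any instant.
Events (time:±→running): 1:+→1 1:+→2 2:-→1 4:+→2 4:+→3 5:-→2 5:-→1 6:+→2 8:-→1 8:-→0 10:+→1 10:+→2 10:+→3 11:-→2 11:+→3 11:+→4 12:+→5 … peak 5.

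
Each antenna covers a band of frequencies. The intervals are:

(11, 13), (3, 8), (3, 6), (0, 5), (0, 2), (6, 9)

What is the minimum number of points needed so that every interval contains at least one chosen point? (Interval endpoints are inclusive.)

Process intervals by earliest right end; each time one isn't hit yet, stab at its right endpoint.
Sorted: [0,2] [0,5] [3,6] [3,8] [6,9] [11,13]
{[0,2],[0,5]} hit by 2; {[3,6],[3,8],[6,9]} hit by 6; {[11,13]} hit by 13.
Points: 2, 6, 13 (3 total).

3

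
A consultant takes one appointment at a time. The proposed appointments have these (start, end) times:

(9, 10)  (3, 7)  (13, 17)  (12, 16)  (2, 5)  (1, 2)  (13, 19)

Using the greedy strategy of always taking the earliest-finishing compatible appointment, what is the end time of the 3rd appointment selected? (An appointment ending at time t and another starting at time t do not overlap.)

10

Sorted by end: (1,2)  (2,5)  (3,7)  (9,10)  (12,16)  (13,17)  (13,19)
take (1,2); take (2,5); skip (3,7); take (9,10); take (12,16).
Selected: (1,2) (2,5) (9,10) (12,16)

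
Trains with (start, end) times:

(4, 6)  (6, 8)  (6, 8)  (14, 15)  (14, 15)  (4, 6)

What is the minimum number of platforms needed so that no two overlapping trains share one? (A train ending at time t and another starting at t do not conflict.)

Count concurrent intervals with a sweep; the peak is the room count.
Events (time:±→running): 4:+→1 4:+→2 … peak 2.

2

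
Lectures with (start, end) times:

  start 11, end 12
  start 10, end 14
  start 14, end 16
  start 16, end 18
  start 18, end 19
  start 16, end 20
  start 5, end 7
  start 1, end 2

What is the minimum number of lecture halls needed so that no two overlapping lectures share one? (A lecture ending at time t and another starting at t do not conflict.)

The answer is the maximum number of intervals overlapping at any instant.
Events (time:±→running): 1:+→1 2:-→0 5:+→1 7:-→0 10:+→1 11:+→2 … peak 2.

2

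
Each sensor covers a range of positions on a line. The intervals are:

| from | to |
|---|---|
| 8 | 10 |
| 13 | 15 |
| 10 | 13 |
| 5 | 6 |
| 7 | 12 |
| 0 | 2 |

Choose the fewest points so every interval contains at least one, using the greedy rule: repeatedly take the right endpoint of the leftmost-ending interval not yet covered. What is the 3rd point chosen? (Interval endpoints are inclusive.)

10

Sort by right endpoint; whenever an interval is uncovered, place a point at its right end.
Sorted: [0,2] [5,6] [8,10] [7,12] [10,13] [13,15]
{[0,2]} hit by 2; {[5,6]} hit by 6; {[8,10],[7,12],[10,13]} hit by 10; {[13,15]} hit by 15.
Points: 2, 6, 10, 15 (4 total).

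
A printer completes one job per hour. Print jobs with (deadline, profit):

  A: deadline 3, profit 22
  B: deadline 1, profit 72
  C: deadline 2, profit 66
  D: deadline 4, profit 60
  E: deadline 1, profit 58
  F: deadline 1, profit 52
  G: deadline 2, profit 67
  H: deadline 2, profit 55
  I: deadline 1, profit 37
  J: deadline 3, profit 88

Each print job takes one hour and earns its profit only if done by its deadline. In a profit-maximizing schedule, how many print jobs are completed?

4

Take jobs in profit order; each goes to the latest open slot no later than its deadline.
Profit order: J=88 B=72 G=67 C=66 D=60 E=58 H=55 F=52 I=37 A=22
Assign: J→slot 3, B→slot 1, G→slot 2, C skipped, D→slot 4, E skipped, H skipped, F skipped, I skipped, A skipped.
Slots: [1:B] [2:G] [3:J] [4:D]
4 of 10 scheduled.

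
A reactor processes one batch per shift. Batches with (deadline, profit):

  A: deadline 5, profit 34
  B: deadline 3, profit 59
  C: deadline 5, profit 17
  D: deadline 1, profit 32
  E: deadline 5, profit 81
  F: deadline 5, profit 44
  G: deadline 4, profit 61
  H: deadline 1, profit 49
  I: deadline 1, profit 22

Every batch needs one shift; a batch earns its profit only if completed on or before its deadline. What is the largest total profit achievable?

Profit order: E=81 G=61 B=59 H=49 F=44 A=34 D=32 I=22 C=17
Assign: E→slot 5, G→slot 4, B→slot 3, H→slot 1, F→slot 2, A skipped, D skipped, I skipped, C skipped.
Slots: [1:H] [2:F] [3:B] [4:G] [5:E]
Profit = 49 + 44 + 59 + 61 + 81 = 294

294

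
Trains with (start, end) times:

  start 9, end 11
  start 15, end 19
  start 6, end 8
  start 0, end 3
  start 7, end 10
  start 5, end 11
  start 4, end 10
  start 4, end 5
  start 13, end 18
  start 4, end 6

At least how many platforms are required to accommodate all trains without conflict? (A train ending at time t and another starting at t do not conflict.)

4

Events (time:±→running): 0:+→1 3:-→0 4:+→1 4:+→2 4:+→3 5:-→2 5:+→3 6:-→2 6:+→3 7:+→4 … peak 4.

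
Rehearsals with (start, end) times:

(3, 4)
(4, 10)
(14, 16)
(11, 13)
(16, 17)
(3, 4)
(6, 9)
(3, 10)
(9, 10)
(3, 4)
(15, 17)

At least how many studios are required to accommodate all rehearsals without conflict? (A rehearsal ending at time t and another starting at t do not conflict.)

4

Events (time:±→running): 3:+→1 3:+→2 3:+→3 3:+→4 … peak 4.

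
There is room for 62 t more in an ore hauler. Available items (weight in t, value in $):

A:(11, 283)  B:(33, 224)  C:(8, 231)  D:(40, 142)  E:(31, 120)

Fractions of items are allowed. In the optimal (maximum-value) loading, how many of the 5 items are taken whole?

Sort by value per unit weight and fill in that order.
Order: C (231/8=28.88) > A (283/11=25.73) > B (224/33=6.79) > E (120/31=3.87) > D (142/40=3.55)
Fill: take C (8 @ 231) → take A (11 @ 283) → take B (33 @ 224) → take 10/31 of E → 38.71; 62/62 used.
3 item(s) taken whole; one partial (take 10/31 of E).

3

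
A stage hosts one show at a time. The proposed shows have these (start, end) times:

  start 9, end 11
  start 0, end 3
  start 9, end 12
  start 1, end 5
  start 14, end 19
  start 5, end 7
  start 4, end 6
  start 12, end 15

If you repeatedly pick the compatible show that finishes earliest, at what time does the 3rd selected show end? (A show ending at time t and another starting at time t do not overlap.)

11

Sorted by end: (0,3)  (1,5)  (4,6)  (5,7)  (9,11)  (9,12)  (12,15)  (14,19)
take (0,3); take (4,6); skip (5,7); take (9,11); take (12,15).
Selected: (0,3) (4,6) (9,11) (12,15)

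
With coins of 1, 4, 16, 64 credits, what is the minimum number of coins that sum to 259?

259 − 4×64→3 − 3×1→0
Total coins = 4 + 3 = 7

7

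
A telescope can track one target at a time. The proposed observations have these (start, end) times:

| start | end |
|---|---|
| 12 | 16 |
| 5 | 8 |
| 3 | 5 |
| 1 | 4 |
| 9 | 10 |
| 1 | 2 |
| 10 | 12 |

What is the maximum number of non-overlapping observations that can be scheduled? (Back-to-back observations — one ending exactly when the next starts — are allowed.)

Order by finish time; keep every interval that doesn't clash with the previous kept one.
By end time: (1,2), (1,4), (3,5), (5,8), (9,10), (10,12), (12,16).
Pick (1,2); next start ≥ 2 → (3,5); next start ≥ 5 → (5,8); next start ≥ 8 → (9,10); next start ≥ 10 → (10,12); next start ≥ 12 → (12,16).
Selected 6 observations.

6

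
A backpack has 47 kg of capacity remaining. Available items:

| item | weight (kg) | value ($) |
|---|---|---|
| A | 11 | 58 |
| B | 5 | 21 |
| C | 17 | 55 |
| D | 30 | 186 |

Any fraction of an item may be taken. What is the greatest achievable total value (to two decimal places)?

Sort by value per unit weight and fill in that order.
Ratios (sorted): D 6.20, A 5.27, B 4.20, C 3.24
take D (30 @ 186); take A (11 @ 58); take B (5 @ 21); take 1/17 of C → 3.24. Capacity used 47/47.
Total value = 268.24

268.24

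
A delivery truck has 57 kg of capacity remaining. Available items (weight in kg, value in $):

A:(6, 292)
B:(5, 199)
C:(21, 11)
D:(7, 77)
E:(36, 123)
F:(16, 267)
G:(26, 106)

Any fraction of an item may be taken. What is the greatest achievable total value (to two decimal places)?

928.77

Sort by value per unit weight and fill in that order.
Ratios (sorted): A 48.67, B 39.80, F 16.69, D 11.00, G 4.08, E 3.42, C 0.52
take A (6 @ 292); take B (5 @ 199); take F (16 @ 267); take D (7 @ 77); take 23/26 of G → 93.77. Capacity used 57/57.
Total value = 928.77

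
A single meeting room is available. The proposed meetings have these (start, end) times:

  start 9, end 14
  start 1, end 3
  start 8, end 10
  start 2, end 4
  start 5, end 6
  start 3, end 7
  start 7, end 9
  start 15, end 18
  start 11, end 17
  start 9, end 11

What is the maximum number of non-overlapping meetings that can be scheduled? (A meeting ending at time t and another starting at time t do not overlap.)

5

By end time: (1,3), (2,4), (5,6), (3,7), (7,9), (8,10), (9,11), (9,14), (11,17), (15,18).
Pick (1,3); next start ≥ 3 → (5,6); next start ≥ 6 → (7,9); next start ≥ 9 → (9,11); next start ≥ 11 → (11,17).
Selected 5 meetings.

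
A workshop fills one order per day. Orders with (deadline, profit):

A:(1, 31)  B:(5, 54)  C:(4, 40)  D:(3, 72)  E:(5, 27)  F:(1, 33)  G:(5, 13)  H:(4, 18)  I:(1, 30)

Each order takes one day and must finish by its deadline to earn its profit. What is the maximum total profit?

226

Profit order: D=72 B=54 C=40 F=33 A=31 I=30 E=27 H=18 G=13
Assign: D→slot 3, B→slot 5, C→slot 4, F→slot 1, A skipped, I skipped, E→slot 2, H skipped, G skipped.
Slots: [1:F] [2:E] [3:D] [4:C] [5:B]
Profit = 33 + 27 + 72 + 40 + 54 = 226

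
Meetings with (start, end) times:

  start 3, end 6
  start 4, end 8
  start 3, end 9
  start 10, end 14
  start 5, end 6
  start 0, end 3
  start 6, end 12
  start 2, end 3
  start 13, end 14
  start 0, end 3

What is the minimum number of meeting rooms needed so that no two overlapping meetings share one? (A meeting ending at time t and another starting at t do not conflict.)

4

Count concurrent intervals with a sweep; the peak is the room count.
starts: [0, 0, 2, 3, 3, 4, 5, 6, 10, 13]
ends:   [3, 3, 3, 6, 6, 8, 9, 12, 14, 14]
s0→1 s0→2 s2→3 e3→2 e3→1 e3→0 s3→1 s3→2 s4→3 s5→4  — peak 4.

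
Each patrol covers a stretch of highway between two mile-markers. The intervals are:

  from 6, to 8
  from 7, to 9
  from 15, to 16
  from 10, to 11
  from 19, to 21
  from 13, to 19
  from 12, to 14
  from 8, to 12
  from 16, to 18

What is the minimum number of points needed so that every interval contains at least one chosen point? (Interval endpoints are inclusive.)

Sort by right endpoint; whenever an interval is uncovered, place a point at its right end.
Sorted: [6,8] [7,9] [10,11] [8,12] [12,14] [15,16] [16,18] [13,19] [19,21]
{[6,8],[7,9]} hit by 8; {[10,11],[8,12]} hit by 11; {[12,14]} hit by 14; {[15,16],[16,18],[13,19]} hit by 16; {[19,21]} hit by 21.
Points: 8, 11, 14, 16, 21 (5 total).

5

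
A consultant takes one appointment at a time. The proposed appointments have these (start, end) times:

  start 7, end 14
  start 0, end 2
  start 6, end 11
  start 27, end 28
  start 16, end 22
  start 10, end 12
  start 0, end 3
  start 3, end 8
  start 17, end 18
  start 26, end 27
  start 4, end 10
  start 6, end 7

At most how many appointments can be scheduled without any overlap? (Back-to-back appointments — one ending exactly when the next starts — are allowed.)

By end time: (0,2), (0,3), (6,7), (3,8), (4,10), (6,11), (10,12), (7,14), (17,18), (16,22), (26,27), (27,28).
Pick (0,2); next start ≥ 2 → (6,7); next start ≥ 7 → (10,12); next start ≥ 12 → (17,18); next start ≥ 18 → (26,27); next start ≥ 27 → (27,28).
Selected 6 appointments.

6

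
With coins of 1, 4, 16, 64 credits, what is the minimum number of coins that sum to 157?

7

Use the largest denomination that fits, subtract, and repeat.
157 − 2×64→29 − 1×16→13 − 3×4→1 − 1×1→0
Total coins = 2 + 1 + 3 + 1 = 7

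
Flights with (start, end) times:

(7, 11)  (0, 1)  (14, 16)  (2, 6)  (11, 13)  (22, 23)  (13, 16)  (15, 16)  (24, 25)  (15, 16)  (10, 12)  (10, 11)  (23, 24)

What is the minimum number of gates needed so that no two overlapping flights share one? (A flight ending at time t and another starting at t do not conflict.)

4

starts: [0, 2, 7, 10, 10, 11, 13, 14, 15, 15, 22, 23, 24]
ends:   [1, 6, 11, 11, 12, 13, 16, 16, 16, 16, 23, 24, 25]
s0→1 e1→0 s2→1 e6→0 s7→1 s10→2 s10→3 e11→2 e11→1 s11→2 e12→1 e13→0 s13→1 s14→2 s15→3 s15→4  — peak 4.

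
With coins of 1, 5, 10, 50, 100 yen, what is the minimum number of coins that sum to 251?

Greedy: take as many of the largest coin as possible, then repeat with the remainder.
251 − 2×100→51 − 1×50→1 − 1×1→0
Total coins = 2 + 1 + 1 = 4

4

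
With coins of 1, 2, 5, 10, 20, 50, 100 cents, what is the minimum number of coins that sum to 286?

7

286 = 2×100 + 1×50 + 1×20 + 1×10 + 1×5 + 1×1
Total coins = 2 + 1 + 1 + 1 + 1 + 1 = 7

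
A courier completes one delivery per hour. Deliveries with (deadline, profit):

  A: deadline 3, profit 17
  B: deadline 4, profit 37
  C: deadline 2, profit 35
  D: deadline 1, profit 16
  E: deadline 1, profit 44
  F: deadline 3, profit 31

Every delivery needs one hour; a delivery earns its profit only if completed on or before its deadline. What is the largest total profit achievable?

147

Sort by profit descending; place each in the latest free slot ≤ its deadline.
Profit order: E=44 B=37 C=35 F=31 A=17 D=16
Assign: E→slot 1, B→slot 4, C→slot 2, F→slot 3, A skipped, D skipped.
Slots: [1:E] [2:C] [3:F] [4:B]
Profit = 44 + 35 + 31 + 37 = 147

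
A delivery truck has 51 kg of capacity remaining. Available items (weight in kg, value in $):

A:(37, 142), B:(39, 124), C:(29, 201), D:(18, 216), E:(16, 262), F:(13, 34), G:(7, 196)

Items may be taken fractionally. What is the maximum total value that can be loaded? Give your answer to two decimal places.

743.31

Sort by value per unit weight and fill in that order.
Order: G (196/7=28.00) > E (262/16=16.38) > D (216/18=12.00) > C (201/29=6.93) > A (142/37=3.84) > B (124/39=3.18) > F (34/13=2.62)
Fill: take G (7 @ 196) → take E (16 @ 262) → take D (18 @ 216) → take 10/29 of C → 69.31; 51/51 used.
Total value = 743.31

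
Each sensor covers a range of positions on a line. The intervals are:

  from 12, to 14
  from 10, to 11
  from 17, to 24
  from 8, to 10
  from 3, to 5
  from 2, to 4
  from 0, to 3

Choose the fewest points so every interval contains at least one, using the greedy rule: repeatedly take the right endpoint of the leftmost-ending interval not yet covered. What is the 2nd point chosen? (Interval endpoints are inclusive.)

Process intervals by earliest right end; each time one isn't hit yet, stab at its right endpoint.
By right end: [0,3]  [2,4]  [3,5]  [8,10]  [10,11]  [12,14]  [17,24]
[0,3] uncovered → point at 3; [8,10] uncovered → point at 10; [12,14] uncovered → point at 14; [17,24] uncovered → point at 24.
Points: 3, 10, 14, 24 (4 total).

10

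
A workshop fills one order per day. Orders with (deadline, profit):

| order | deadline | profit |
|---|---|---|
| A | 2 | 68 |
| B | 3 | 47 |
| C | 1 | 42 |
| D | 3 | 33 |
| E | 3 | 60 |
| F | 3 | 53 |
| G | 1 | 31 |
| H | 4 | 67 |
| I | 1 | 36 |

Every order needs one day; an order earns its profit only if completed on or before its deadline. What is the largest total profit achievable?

248

By profit: A(d2,68), H(d4,67), E(d3,60), F(d3,53), B(d3,47), C(d1,42), I(d1,36), D(d3,33), G(d1,31)
A→slot 2; H→slot 4; E→slot 3; F→slot 1; B skipped; C skipped; I skipped; D skipped; G skipped.
Profit = 53 + 68 + 60 + 67 = 248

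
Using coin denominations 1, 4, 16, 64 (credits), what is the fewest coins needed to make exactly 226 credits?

7

Greedy: take as many of the largest coin as possible, then repeat with the remainder.
226 − 3×64→34 − 2×16→2 − 2×1→0
Total coins = 3 + 2 + 2 = 7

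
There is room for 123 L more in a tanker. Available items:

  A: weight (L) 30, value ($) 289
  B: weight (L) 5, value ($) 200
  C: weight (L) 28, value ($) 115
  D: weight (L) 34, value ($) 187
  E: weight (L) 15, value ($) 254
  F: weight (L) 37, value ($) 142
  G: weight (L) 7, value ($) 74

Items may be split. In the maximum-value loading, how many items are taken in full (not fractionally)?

6

Ratios (sorted): B 40.00, E 16.93, G 10.57, A 9.63, D 5.50, C 4.11, F 3.84
take B (5 @ 200); take E (15 @ 254); take G (7 @ 74); take A (30 @ 289); take D (34 @ 187); take C (28 @ 115); take 4/37 of F → 15.35. Capacity used 123/123.
6 item(s) taken whole; one partial (take 4/37 of F).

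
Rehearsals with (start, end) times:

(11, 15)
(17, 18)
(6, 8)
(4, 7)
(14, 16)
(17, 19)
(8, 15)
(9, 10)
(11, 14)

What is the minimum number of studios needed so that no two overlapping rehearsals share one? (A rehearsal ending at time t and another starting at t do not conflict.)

3

Events (time:±→running): 4:+→1 6:+→2 7:-→1 8:-→0 8:+→1 9:+→2 10:-→1 11:+→2 11:+→3 … peak 3.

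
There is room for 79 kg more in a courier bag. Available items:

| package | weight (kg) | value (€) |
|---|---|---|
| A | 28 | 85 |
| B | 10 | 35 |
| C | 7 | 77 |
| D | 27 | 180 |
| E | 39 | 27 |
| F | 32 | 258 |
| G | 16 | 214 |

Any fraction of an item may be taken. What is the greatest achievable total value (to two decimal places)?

709.00

Greedy by value/weight ratio, highest first.
Order: G (214/16=13.38) > C (77/7=11.00) > F (258/32=8.06) > D (180/27=6.67) > B (35/10=3.50) > A (85/28=3.04) > E (27/39=0.69)
Fill: take G (16 @ 214) → take C (7 @ 77) → take F (32 @ 258) → take 24/27 of D → 160.00; 79/79 used.
Total value = 709.00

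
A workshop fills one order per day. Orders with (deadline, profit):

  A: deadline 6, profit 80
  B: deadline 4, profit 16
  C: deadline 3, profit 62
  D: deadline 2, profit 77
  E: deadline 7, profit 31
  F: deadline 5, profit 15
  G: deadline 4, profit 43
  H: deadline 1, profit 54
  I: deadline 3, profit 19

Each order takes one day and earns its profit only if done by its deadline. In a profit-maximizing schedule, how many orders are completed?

7

Sort by profit descending; place each in the latest free slot ≤ its deadline.
By profit: A(d6,80), D(d2,77), C(d3,62), H(d1,54), G(d4,43), E(d7,31), I(d3,19), B(d4,16), F(d5,15)
A→slot 6; D→slot 2; C→slot 3; H→slot 1; G→slot 4; E→slot 7; I skipped; B skipped; F→slot 5.
7 of 9 scheduled.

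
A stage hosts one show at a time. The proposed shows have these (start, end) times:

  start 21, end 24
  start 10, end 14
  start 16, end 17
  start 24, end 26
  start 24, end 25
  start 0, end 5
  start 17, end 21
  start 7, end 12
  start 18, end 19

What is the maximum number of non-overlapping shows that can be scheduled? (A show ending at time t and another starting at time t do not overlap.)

Sort by end time and greedily take each interval whose start is ≥ the last chosen end.
By end time: (0,5), (7,12), (10,14), (16,17), (18,19), (17,21), (21,24), (24,25), (24,26).
Pick (0,5); next start ≥ 5 → (7,12); next start ≥ 12 → (16,17); next start ≥ 17 → (18,19); next start ≥ 19 → (21,24); next start ≥ 24 → (24,25).
Selected 6 shows.

6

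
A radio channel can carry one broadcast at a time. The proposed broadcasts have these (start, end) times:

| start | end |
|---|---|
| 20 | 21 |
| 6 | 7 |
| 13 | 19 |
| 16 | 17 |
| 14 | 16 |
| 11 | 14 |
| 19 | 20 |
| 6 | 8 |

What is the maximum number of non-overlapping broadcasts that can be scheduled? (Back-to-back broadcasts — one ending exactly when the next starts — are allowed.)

6

By end time: (6,7), (6,8), (11,14), (14,16), (16,17), (13,19), (19,20), (20,21).
Pick (6,7); next start ≥ 7 → (11,14); next start ≥ 14 → (14,16); next start ≥ 16 → (16,17); next start ≥ 17 → (19,20); next start ≥ 20 → (20,21).
Selected 6 broadcasts.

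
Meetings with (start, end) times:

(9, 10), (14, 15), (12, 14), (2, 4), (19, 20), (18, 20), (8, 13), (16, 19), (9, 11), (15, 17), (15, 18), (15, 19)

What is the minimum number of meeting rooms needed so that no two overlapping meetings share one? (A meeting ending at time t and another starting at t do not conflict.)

The answer is the maximum number of intervals overlapping at any instant.
starts: [2, 8, 9, 9, 12, 14, 15, 15, 15, 16, 18, 19]
ends:   [4, 10, 11, 13, 14, 15, 17, 18, 19, 19, 20, 20]
s2→1 e4→0 s8→1 s9→2 s9→3 e10→2 e11→1 s12→2 e13→1 e14→0 s14→1 e15→0 s15→1 s15→2 s15→3 s16→4  — peak 4.

4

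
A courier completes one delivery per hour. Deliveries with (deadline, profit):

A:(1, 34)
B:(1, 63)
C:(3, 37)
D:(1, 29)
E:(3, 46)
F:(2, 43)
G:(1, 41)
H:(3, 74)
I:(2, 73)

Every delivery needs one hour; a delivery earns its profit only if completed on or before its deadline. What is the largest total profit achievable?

Sort by profit descending; place each in the latest free slot ≤ its deadline.
Profit order: H=74 I=73 B=63 E=46 F=43 G=41 C=37 A=34 D=29
Assign: H→slot 3, I→slot 2, B→slot 1, E skipped, F skipped, G skipped, C skipped, A skipped, D skipped.
Slots: [1:B] [2:I] [3:H]
Profit = 63 + 73 + 74 = 210

210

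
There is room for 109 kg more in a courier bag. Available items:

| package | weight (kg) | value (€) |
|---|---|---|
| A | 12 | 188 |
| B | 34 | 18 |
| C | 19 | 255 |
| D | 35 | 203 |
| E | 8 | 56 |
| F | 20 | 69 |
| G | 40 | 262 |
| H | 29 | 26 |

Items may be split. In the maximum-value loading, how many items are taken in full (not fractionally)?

Sort by value per unit weight and fill in that order.
Ratios (sorted): A 15.67, C 13.42, E 7.00, G 6.55, D 5.80, F 3.45, H 0.90, B 0.53
take A (12 @ 188); take C (19 @ 255); take E (8 @ 56); take G (40 @ 262); take 30/35 of D → 174.00. Capacity used 109/109.
4 item(s) taken whole; one partial (take 30/35 of D).

4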